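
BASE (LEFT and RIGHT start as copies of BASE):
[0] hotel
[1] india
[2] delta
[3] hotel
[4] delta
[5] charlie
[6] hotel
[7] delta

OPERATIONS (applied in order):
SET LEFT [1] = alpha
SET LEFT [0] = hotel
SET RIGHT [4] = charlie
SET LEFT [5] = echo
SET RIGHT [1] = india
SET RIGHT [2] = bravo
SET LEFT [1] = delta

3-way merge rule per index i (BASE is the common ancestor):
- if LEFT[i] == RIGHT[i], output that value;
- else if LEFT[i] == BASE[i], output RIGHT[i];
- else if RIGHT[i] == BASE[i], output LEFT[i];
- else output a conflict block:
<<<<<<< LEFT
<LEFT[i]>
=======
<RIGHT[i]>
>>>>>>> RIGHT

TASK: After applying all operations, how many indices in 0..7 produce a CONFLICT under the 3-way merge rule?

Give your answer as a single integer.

Final LEFT:  [hotel, delta, delta, hotel, delta, echo, hotel, delta]
Final RIGHT: [hotel, india, bravo, hotel, charlie, charlie, hotel, delta]
i=0: L=hotel R=hotel -> agree -> hotel
i=1: L=delta, R=india=BASE -> take LEFT -> delta
i=2: L=delta=BASE, R=bravo -> take RIGHT -> bravo
i=3: L=hotel R=hotel -> agree -> hotel
i=4: L=delta=BASE, R=charlie -> take RIGHT -> charlie
i=5: L=echo, R=charlie=BASE -> take LEFT -> echo
i=6: L=hotel R=hotel -> agree -> hotel
i=7: L=delta R=delta -> agree -> delta
Conflict count: 0

Answer: 0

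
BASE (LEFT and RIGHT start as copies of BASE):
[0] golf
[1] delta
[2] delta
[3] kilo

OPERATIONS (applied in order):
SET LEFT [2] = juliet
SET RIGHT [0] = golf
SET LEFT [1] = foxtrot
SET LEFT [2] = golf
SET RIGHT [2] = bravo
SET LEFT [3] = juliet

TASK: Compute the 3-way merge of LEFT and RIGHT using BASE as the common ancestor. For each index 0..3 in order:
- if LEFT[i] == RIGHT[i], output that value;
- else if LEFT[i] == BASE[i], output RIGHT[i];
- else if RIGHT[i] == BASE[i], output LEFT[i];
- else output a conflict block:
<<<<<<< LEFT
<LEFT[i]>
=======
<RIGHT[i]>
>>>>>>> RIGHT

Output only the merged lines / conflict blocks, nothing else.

Answer: golf
foxtrot
<<<<<<< LEFT
golf
=======
bravo
>>>>>>> RIGHT
juliet

Derivation:
Final LEFT:  [golf, foxtrot, golf, juliet]
Final RIGHT: [golf, delta, bravo, kilo]
i=0: L=golf R=golf -> agree -> golf
i=1: L=foxtrot, R=delta=BASE -> take LEFT -> foxtrot
i=2: BASE=delta L=golf R=bravo all differ -> CONFLICT
i=3: L=juliet, R=kilo=BASE -> take LEFT -> juliet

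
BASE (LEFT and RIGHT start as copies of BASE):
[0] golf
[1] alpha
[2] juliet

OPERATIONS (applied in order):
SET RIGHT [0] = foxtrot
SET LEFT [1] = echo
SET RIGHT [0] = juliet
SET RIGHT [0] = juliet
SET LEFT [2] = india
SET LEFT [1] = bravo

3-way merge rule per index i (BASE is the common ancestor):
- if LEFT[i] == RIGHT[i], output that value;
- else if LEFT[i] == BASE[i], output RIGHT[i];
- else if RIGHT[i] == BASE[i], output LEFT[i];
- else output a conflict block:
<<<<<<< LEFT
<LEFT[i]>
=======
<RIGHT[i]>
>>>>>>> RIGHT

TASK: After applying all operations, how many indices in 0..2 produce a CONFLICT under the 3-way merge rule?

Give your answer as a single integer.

Answer: 0

Derivation:
Final LEFT:  [golf, bravo, india]
Final RIGHT: [juliet, alpha, juliet]
i=0: L=golf=BASE, R=juliet -> take RIGHT -> juliet
i=1: L=bravo, R=alpha=BASE -> take LEFT -> bravo
i=2: L=india, R=juliet=BASE -> take LEFT -> india
Conflict count: 0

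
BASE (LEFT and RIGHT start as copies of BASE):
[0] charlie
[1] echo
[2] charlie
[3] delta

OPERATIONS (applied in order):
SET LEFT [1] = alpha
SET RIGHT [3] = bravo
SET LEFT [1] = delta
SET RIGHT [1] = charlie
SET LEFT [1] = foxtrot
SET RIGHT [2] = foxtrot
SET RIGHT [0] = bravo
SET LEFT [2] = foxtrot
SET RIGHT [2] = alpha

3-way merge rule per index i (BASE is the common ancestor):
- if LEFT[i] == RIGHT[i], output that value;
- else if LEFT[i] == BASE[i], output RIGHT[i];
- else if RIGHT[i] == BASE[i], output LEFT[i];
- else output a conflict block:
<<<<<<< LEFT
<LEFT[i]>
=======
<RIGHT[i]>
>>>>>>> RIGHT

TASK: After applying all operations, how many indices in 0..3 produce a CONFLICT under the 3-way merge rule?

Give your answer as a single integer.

Answer: 2

Derivation:
Final LEFT:  [charlie, foxtrot, foxtrot, delta]
Final RIGHT: [bravo, charlie, alpha, bravo]
i=0: L=charlie=BASE, R=bravo -> take RIGHT -> bravo
i=1: BASE=echo L=foxtrot R=charlie all differ -> CONFLICT
i=2: BASE=charlie L=foxtrot R=alpha all differ -> CONFLICT
i=3: L=delta=BASE, R=bravo -> take RIGHT -> bravo
Conflict count: 2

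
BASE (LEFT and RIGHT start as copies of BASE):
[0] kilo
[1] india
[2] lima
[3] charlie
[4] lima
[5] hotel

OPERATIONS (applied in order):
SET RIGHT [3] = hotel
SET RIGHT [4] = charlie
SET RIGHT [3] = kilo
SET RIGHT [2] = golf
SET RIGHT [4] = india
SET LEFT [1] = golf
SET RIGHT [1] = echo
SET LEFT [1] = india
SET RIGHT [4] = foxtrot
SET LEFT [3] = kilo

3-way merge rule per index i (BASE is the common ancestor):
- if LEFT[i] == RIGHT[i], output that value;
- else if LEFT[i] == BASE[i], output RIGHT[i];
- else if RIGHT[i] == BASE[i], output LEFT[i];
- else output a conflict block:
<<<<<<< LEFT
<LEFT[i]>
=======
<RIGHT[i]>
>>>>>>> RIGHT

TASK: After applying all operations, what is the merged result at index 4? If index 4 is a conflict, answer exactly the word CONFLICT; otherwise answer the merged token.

Answer: foxtrot

Derivation:
Final LEFT:  [kilo, india, lima, kilo, lima, hotel]
Final RIGHT: [kilo, echo, golf, kilo, foxtrot, hotel]
i=0: L=kilo R=kilo -> agree -> kilo
i=1: L=india=BASE, R=echo -> take RIGHT -> echo
i=2: L=lima=BASE, R=golf -> take RIGHT -> golf
i=3: L=kilo R=kilo -> agree -> kilo
i=4: L=lima=BASE, R=foxtrot -> take RIGHT -> foxtrot
i=5: L=hotel R=hotel -> agree -> hotel
Index 4 -> foxtrot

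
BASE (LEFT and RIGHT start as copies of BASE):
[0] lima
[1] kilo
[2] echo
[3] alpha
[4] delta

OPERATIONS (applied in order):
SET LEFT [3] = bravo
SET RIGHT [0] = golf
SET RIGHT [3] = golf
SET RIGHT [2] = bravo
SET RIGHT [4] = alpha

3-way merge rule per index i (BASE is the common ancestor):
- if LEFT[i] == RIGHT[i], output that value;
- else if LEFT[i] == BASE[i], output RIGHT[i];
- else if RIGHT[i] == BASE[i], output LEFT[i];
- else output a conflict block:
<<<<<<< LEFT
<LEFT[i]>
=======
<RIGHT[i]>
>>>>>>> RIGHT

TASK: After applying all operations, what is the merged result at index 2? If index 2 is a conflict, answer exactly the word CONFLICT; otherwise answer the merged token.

Final LEFT:  [lima, kilo, echo, bravo, delta]
Final RIGHT: [golf, kilo, bravo, golf, alpha]
i=0: L=lima=BASE, R=golf -> take RIGHT -> golf
i=1: L=kilo R=kilo -> agree -> kilo
i=2: L=echo=BASE, R=bravo -> take RIGHT -> bravo
i=3: BASE=alpha L=bravo R=golf all differ -> CONFLICT
i=4: L=delta=BASE, R=alpha -> take RIGHT -> alpha
Index 2 -> bravo

Answer: bravo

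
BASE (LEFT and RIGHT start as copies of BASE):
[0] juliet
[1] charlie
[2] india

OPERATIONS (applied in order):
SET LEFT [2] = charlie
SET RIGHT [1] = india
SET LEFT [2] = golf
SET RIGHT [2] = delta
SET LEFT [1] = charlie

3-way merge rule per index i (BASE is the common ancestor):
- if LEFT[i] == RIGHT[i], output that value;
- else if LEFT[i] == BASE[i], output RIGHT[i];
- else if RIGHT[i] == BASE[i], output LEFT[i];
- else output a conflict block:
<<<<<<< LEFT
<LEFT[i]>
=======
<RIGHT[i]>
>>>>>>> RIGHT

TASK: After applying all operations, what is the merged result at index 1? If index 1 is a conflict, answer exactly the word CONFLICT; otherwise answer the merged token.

Final LEFT:  [juliet, charlie, golf]
Final RIGHT: [juliet, india, delta]
i=0: L=juliet R=juliet -> agree -> juliet
i=1: L=charlie=BASE, R=india -> take RIGHT -> india
i=2: BASE=india L=golf R=delta all differ -> CONFLICT
Index 1 -> india

Answer: india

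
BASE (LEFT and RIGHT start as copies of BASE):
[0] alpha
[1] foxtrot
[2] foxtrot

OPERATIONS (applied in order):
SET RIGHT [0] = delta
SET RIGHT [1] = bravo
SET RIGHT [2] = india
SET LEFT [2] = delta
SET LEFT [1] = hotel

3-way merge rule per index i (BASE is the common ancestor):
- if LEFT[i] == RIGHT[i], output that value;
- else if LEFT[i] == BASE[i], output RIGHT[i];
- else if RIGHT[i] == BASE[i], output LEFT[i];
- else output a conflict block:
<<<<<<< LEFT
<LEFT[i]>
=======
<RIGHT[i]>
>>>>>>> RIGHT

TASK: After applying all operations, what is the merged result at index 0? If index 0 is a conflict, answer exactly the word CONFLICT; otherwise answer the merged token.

Final LEFT:  [alpha, hotel, delta]
Final RIGHT: [delta, bravo, india]
i=0: L=alpha=BASE, R=delta -> take RIGHT -> delta
i=1: BASE=foxtrot L=hotel R=bravo all differ -> CONFLICT
i=2: BASE=foxtrot L=delta R=india all differ -> CONFLICT
Index 0 -> delta

Answer: delta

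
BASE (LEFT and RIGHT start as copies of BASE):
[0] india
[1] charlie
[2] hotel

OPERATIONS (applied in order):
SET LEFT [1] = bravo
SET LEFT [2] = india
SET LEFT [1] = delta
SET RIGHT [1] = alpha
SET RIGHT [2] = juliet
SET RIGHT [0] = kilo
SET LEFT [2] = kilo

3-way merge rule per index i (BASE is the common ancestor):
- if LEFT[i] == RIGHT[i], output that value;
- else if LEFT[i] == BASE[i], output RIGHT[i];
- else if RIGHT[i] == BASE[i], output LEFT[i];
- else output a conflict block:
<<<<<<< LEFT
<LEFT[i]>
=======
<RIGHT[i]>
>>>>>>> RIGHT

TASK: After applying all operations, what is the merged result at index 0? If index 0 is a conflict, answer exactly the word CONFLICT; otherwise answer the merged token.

Answer: kilo

Derivation:
Final LEFT:  [india, delta, kilo]
Final RIGHT: [kilo, alpha, juliet]
i=0: L=india=BASE, R=kilo -> take RIGHT -> kilo
i=1: BASE=charlie L=delta R=alpha all differ -> CONFLICT
i=2: BASE=hotel L=kilo R=juliet all differ -> CONFLICT
Index 0 -> kilo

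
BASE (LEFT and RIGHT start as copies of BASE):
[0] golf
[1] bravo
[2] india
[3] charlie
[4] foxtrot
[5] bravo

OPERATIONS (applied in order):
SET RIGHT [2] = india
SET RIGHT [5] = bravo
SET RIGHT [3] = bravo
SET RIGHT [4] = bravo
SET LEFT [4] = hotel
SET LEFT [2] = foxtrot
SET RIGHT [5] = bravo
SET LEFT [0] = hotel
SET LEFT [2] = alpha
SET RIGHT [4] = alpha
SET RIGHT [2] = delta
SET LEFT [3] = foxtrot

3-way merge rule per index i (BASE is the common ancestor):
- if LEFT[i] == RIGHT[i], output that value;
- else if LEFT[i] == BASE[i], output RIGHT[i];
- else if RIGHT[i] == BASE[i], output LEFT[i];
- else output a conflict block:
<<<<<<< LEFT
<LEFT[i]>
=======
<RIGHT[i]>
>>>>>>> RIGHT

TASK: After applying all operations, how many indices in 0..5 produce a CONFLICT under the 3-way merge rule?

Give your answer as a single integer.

Answer: 3

Derivation:
Final LEFT:  [hotel, bravo, alpha, foxtrot, hotel, bravo]
Final RIGHT: [golf, bravo, delta, bravo, alpha, bravo]
i=0: L=hotel, R=golf=BASE -> take LEFT -> hotel
i=1: L=bravo R=bravo -> agree -> bravo
i=2: BASE=india L=alpha R=delta all differ -> CONFLICT
i=3: BASE=charlie L=foxtrot R=bravo all differ -> CONFLICT
i=4: BASE=foxtrot L=hotel R=alpha all differ -> CONFLICT
i=5: L=bravo R=bravo -> agree -> bravo
Conflict count: 3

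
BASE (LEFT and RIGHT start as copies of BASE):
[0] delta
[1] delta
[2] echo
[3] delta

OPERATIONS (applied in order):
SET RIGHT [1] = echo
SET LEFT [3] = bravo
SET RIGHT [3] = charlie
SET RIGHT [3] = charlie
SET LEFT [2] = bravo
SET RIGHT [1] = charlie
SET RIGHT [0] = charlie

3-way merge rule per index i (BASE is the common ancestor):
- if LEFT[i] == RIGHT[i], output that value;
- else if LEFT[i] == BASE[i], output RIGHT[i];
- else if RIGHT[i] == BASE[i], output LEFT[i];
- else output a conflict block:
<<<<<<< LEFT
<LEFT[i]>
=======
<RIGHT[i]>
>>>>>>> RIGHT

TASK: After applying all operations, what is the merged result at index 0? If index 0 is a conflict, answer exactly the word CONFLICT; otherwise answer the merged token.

Answer: charlie

Derivation:
Final LEFT:  [delta, delta, bravo, bravo]
Final RIGHT: [charlie, charlie, echo, charlie]
i=0: L=delta=BASE, R=charlie -> take RIGHT -> charlie
i=1: L=delta=BASE, R=charlie -> take RIGHT -> charlie
i=2: L=bravo, R=echo=BASE -> take LEFT -> bravo
i=3: BASE=delta L=bravo R=charlie all differ -> CONFLICT
Index 0 -> charlie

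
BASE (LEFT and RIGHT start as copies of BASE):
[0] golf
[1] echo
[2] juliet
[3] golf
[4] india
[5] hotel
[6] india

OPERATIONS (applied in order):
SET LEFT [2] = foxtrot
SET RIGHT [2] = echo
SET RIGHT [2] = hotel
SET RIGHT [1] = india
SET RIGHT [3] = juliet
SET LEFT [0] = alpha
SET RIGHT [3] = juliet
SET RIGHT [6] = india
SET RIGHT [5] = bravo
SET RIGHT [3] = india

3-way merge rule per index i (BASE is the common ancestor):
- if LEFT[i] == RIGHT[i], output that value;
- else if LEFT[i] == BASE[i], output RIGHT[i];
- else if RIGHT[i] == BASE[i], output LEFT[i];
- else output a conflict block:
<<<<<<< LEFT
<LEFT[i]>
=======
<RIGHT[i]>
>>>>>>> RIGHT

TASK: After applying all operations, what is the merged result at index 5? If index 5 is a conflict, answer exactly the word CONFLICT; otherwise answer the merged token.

Answer: bravo

Derivation:
Final LEFT:  [alpha, echo, foxtrot, golf, india, hotel, india]
Final RIGHT: [golf, india, hotel, india, india, bravo, india]
i=0: L=alpha, R=golf=BASE -> take LEFT -> alpha
i=1: L=echo=BASE, R=india -> take RIGHT -> india
i=2: BASE=juliet L=foxtrot R=hotel all differ -> CONFLICT
i=3: L=golf=BASE, R=india -> take RIGHT -> india
i=4: L=india R=india -> agree -> india
i=5: L=hotel=BASE, R=bravo -> take RIGHT -> bravo
i=6: L=india R=india -> agree -> india
Index 5 -> bravo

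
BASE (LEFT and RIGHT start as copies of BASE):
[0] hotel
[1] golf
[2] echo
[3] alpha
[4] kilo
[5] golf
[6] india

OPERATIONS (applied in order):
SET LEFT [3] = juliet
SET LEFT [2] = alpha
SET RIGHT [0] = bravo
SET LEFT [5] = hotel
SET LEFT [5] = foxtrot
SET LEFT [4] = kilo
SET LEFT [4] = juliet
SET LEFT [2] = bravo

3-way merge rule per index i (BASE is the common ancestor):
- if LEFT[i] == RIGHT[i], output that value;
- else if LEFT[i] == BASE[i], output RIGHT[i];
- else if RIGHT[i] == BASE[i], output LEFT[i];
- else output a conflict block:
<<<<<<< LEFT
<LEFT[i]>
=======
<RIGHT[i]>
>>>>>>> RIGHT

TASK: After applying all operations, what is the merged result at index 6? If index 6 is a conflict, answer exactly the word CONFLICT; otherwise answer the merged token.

Final LEFT:  [hotel, golf, bravo, juliet, juliet, foxtrot, india]
Final RIGHT: [bravo, golf, echo, alpha, kilo, golf, india]
i=0: L=hotel=BASE, R=bravo -> take RIGHT -> bravo
i=1: L=golf R=golf -> agree -> golf
i=2: L=bravo, R=echo=BASE -> take LEFT -> bravo
i=3: L=juliet, R=alpha=BASE -> take LEFT -> juliet
i=4: L=juliet, R=kilo=BASE -> take LEFT -> juliet
i=5: L=foxtrot, R=golf=BASE -> take LEFT -> foxtrot
i=6: L=india R=india -> agree -> india
Index 6 -> india

Answer: india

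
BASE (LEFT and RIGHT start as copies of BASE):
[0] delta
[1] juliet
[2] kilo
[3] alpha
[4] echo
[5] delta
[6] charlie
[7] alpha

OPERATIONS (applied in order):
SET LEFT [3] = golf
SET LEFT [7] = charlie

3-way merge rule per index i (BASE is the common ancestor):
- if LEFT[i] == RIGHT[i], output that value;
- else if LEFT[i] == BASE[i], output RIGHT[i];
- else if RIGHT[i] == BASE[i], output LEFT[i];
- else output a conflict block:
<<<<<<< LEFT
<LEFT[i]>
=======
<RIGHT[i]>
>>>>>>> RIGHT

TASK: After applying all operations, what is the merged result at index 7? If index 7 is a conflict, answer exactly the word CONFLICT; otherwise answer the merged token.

Final LEFT:  [delta, juliet, kilo, golf, echo, delta, charlie, charlie]
Final RIGHT: [delta, juliet, kilo, alpha, echo, delta, charlie, alpha]
i=0: L=delta R=delta -> agree -> delta
i=1: L=juliet R=juliet -> agree -> juliet
i=2: L=kilo R=kilo -> agree -> kilo
i=3: L=golf, R=alpha=BASE -> take LEFT -> golf
i=4: L=echo R=echo -> agree -> echo
i=5: L=delta R=delta -> agree -> delta
i=6: L=charlie R=charlie -> agree -> charlie
i=7: L=charlie, R=alpha=BASE -> take LEFT -> charlie
Index 7 -> charlie

Answer: charlie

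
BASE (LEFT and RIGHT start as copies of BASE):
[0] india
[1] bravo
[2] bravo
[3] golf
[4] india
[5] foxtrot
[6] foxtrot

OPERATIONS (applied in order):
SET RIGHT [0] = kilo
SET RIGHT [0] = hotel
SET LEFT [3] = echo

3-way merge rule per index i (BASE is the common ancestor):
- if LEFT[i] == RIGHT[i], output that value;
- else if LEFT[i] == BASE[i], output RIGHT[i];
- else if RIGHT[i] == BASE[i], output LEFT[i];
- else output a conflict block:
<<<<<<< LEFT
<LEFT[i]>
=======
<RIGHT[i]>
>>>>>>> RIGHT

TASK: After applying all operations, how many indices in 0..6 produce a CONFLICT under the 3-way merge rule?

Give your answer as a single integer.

Final LEFT:  [india, bravo, bravo, echo, india, foxtrot, foxtrot]
Final RIGHT: [hotel, bravo, bravo, golf, india, foxtrot, foxtrot]
i=0: L=india=BASE, R=hotel -> take RIGHT -> hotel
i=1: L=bravo R=bravo -> agree -> bravo
i=2: L=bravo R=bravo -> agree -> bravo
i=3: L=echo, R=golf=BASE -> take LEFT -> echo
i=4: L=india R=india -> agree -> india
i=5: L=foxtrot R=foxtrot -> agree -> foxtrot
i=6: L=foxtrot R=foxtrot -> agree -> foxtrot
Conflict count: 0

Answer: 0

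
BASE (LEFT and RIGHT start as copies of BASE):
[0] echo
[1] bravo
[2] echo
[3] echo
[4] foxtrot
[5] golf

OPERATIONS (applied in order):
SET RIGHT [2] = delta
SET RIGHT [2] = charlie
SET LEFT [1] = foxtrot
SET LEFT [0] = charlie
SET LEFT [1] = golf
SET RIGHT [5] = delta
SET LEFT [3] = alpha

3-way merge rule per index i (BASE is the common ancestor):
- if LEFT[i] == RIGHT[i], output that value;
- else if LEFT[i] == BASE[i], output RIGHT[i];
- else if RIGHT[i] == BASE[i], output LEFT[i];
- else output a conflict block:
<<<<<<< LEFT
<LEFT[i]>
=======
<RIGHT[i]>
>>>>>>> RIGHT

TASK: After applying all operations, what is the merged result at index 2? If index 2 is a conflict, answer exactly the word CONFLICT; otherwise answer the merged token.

Answer: charlie

Derivation:
Final LEFT:  [charlie, golf, echo, alpha, foxtrot, golf]
Final RIGHT: [echo, bravo, charlie, echo, foxtrot, delta]
i=0: L=charlie, R=echo=BASE -> take LEFT -> charlie
i=1: L=golf, R=bravo=BASE -> take LEFT -> golf
i=2: L=echo=BASE, R=charlie -> take RIGHT -> charlie
i=3: L=alpha, R=echo=BASE -> take LEFT -> alpha
i=4: L=foxtrot R=foxtrot -> agree -> foxtrot
i=5: L=golf=BASE, R=delta -> take RIGHT -> delta
Index 2 -> charlie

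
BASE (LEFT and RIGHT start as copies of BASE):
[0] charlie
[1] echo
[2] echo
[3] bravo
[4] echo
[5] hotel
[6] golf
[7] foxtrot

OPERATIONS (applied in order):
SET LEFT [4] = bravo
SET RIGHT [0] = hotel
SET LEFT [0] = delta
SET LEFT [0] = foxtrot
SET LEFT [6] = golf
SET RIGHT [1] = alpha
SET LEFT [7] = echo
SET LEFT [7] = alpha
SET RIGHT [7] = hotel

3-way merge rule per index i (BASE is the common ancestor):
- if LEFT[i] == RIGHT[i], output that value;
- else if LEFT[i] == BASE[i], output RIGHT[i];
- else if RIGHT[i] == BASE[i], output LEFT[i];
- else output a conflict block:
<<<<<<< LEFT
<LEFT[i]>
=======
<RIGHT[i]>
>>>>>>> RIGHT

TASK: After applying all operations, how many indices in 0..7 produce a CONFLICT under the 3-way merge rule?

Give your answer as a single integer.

Answer: 2

Derivation:
Final LEFT:  [foxtrot, echo, echo, bravo, bravo, hotel, golf, alpha]
Final RIGHT: [hotel, alpha, echo, bravo, echo, hotel, golf, hotel]
i=0: BASE=charlie L=foxtrot R=hotel all differ -> CONFLICT
i=1: L=echo=BASE, R=alpha -> take RIGHT -> alpha
i=2: L=echo R=echo -> agree -> echo
i=3: L=bravo R=bravo -> agree -> bravo
i=4: L=bravo, R=echo=BASE -> take LEFT -> bravo
i=5: L=hotel R=hotel -> agree -> hotel
i=6: L=golf R=golf -> agree -> golf
i=7: BASE=foxtrot L=alpha R=hotel all differ -> CONFLICT
Conflict count: 2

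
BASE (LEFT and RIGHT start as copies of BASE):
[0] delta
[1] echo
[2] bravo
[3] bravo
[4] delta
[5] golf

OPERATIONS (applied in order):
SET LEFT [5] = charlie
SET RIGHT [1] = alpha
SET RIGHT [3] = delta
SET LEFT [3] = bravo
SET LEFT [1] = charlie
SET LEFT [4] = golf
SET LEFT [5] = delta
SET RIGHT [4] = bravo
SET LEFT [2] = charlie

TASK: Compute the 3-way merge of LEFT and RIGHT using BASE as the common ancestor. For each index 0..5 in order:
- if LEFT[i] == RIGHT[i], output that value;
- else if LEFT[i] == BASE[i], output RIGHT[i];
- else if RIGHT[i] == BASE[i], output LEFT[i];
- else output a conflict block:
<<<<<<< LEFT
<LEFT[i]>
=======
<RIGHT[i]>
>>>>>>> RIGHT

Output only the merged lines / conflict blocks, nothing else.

Final LEFT:  [delta, charlie, charlie, bravo, golf, delta]
Final RIGHT: [delta, alpha, bravo, delta, bravo, golf]
i=0: L=delta R=delta -> agree -> delta
i=1: BASE=echo L=charlie R=alpha all differ -> CONFLICT
i=2: L=charlie, R=bravo=BASE -> take LEFT -> charlie
i=3: L=bravo=BASE, R=delta -> take RIGHT -> delta
i=4: BASE=delta L=golf R=bravo all differ -> CONFLICT
i=5: L=delta, R=golf=BASE -> take LEFT -> delta

Answer: delta
<<<<<<< LEFT
charlie
=======
alpha
>>>>>>> RIGHT
charlie
delta
<<<<<<< LEFT
golf
=======
bravo
>>>>>>> RIGHT
delta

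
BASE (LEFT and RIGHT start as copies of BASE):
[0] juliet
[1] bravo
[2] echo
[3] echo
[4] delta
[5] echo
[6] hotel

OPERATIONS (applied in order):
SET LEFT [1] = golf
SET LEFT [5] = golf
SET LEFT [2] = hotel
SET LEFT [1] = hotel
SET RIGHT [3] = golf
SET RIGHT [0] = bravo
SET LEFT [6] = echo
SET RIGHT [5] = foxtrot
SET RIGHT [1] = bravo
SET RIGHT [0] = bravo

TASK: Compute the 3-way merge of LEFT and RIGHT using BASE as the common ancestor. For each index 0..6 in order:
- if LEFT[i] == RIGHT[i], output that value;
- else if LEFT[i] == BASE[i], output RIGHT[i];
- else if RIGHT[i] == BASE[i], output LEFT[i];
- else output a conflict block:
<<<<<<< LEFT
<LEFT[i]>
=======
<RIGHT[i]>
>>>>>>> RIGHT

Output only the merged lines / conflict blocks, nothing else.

Answer: bravo
hotel
hotel
golf
delta
<<<<<<< LEFT
golf
=======
foxtrot
>>>>>>> RIGHT
echo

Derivation:
Final LEFT:  [juliet, hotel, hotel, echo, delta, golf, echo]
Final RIGHT: [bravo, bravo, echo, golf, delta, foxtrot, hotel]
i=0: L=juliet=BASE, R=bravo -> take RIGHT -> bravo
i=1: L=hotel, R=bravo=BASE -> take LEFT -> hotel
i=2: L=hotel, R=echo=BASE -> take LEFT -> hotel
i=3: L=echo=BASE, R=golf -> take RIGHT -> golf
i=4: L=delta R=delta -> agree -> delta
i=5: BASE=echo L=golf R=foxtrot all differ -> CONFLICT
i=6: L=echo, R=hotel=BASE -> take LEFT -> echo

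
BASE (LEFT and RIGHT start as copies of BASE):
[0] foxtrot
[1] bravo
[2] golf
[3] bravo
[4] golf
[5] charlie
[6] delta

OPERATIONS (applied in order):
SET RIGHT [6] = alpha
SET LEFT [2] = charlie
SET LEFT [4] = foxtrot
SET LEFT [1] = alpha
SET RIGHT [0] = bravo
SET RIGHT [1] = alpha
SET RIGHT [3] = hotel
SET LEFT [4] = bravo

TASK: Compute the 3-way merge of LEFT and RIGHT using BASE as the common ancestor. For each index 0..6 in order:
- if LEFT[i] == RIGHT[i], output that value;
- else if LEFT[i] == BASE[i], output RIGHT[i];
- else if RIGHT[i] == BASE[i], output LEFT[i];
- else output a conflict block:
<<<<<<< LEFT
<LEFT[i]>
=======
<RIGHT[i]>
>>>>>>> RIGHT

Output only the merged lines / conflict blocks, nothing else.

Answer: bravo
alpha
charlie
hotel
bravo
charlie
alpha

Derivation:
Final LEFT:  [foxtrot, alpha, charlie, bravo, bravo, charlie, delta]
Final RIGHT: [bravo, alpha, golf, hotel, golf, charlie, alpha]
i=0: L=foxtrot=BASE, R=bravo -> take RIGHT -> bravo
i=1: L=alpha R=alpha -> agree -> alpha
i=2: L=charlie, R=golf=BASE -> take LEFT -> charlie
i=3: L=bravo=BASE, R=hotel -> take RIGHT -> hotel
i=4: L=bravo, R=golf=BASE -> take LEFT -> bravo
i=5: L=charlie R=charlie -> agree -> charlie
i=6: L=delta=BASE, R=alpha -> take RIGHT -> alpha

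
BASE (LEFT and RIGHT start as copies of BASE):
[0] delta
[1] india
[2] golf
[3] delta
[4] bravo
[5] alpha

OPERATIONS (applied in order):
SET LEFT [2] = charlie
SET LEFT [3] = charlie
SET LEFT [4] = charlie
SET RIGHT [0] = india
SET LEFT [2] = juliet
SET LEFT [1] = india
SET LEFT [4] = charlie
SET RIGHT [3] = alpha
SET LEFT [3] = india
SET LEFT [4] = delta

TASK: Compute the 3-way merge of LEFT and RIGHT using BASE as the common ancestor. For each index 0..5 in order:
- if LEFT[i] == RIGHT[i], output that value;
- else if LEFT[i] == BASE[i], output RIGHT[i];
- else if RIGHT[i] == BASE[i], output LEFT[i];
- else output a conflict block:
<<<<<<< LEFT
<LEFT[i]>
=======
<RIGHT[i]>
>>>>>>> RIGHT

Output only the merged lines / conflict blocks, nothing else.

Final LEFT:  [delta, india, juliet, india, delta, alpha]
Final RIGHT: [india, india, golf, alpha, bravo, alpha]
i=0: L=delta=BASE, R=india -> take RIGHT -> india
i=1: L=india R=india -> agree -> india
i=2: L=juliet, R=golf=BASE -> take LEFT -> juliet
i=3: BASE=delta L=india R=alpha all differ -> CONFLICT
i=4: L=delta, R=bravo=BASE -> take LEFT -> delta
i=5: L=alpha R=alpha -> agree -> alpha

Answer: india
india
juliet
<<<<<<< LEFT
india
=======
alpha
>>>>>>> RIGHT
delta
alpha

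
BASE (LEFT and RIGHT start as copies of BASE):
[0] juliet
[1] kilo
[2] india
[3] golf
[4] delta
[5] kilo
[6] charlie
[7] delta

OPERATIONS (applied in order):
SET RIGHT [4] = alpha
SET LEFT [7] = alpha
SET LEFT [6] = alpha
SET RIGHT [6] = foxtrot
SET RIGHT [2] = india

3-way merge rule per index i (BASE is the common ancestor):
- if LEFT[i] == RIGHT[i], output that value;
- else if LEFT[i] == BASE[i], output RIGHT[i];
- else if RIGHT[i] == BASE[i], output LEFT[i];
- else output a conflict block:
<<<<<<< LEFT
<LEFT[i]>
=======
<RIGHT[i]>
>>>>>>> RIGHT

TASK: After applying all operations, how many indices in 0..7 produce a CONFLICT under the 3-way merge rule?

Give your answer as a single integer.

Final LEFT:  [juliet, kilo, india, golf, delta, kilo, alpha, alpha]
Final RIGHT: [juliet, kilo, india, golf, alpha, kilo, foxtrot, delta]
i=0: L=juliet R=juliet -> agree -> juliet
i=1: L=kilo R=kilo -> agree -> kilo
i=2: L=india R=india -> agree -> india
i=3: L=golf R=golf -> agree -> golf
i=4: L=delta=BASE, R=alpha -> take RIGHT -> alpha
i=5: L=kilo R=kilo -> agree -> kilo
i=6: BASE=charlie L=alpha R=foxtrot all differ -> CONFLICT
i=7: L=alpha, R=delta=BASE -> take LEFT -> alpha
Conflict count: 1

Answer: 1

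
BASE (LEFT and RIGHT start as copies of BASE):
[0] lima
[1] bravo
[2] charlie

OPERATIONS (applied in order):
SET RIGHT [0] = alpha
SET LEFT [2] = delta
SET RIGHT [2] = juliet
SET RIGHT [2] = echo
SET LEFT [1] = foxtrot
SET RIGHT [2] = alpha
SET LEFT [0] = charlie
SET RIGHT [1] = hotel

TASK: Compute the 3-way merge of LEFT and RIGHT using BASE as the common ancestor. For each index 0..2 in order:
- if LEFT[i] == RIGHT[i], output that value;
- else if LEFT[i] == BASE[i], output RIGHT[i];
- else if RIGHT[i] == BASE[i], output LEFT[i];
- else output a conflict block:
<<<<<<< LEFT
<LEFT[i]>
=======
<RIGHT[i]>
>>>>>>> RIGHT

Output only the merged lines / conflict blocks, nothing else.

Final LEFT:  [charlie, foxtrot, delta]
Final RIGHT: [alpha, hotel, alpha]
i=0: BASE=lima L=charlie R=alpha all differ -> CONFLICT
i=1: BASE=bravo L=foxtrot R=hotel all differ -> CONFLICT
i=2: BASE=charlie L=delta R=alpha all differ -> CONFLICT

Answer: <<<<<<< LEFT
charlie
=======
alpha
>>>>>>> RIGHT
<<<<<<< LEFT
foxtrot
=======
hotel
>>>>>>> RIGHT
<<<<<<< LEFT
delta
=======
alpha
>>>>>>> RIGHT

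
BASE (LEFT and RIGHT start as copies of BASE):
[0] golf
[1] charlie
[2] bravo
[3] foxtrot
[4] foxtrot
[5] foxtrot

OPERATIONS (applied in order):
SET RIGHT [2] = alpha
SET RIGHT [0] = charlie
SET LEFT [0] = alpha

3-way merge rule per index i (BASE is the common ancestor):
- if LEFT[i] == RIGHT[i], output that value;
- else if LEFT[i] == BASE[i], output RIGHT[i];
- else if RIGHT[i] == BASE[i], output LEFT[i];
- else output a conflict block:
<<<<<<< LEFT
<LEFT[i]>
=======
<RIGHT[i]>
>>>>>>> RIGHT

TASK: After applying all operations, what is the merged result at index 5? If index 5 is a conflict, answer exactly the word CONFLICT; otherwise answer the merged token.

Final LEFT:  [alpha, charlie, bravo, foxtrot, foxtrot, foxtrot]
Final RIGHT: [charlie, charlie, alpha, foxtrot, foxtrot, foxtrot]
i=0: BASE=golf L=alpha R=charlie all differ -> CONFLICT
i=1: L=charlie R=charlie -> agree -> charlie
i=2: L=bravo=BASE, R=alpha -> take RIGHT -> alpha
i=3: L=foxtrot R=foxtrot -> agree -> foxtrot
i=4: L=foxtrot R=foxtrot -> agree -> foxtrot
i=5: L=foxtrot R=foxtrot -> agree -> foxtrot
Index 5 -> foxtrot

Answer: foxtrot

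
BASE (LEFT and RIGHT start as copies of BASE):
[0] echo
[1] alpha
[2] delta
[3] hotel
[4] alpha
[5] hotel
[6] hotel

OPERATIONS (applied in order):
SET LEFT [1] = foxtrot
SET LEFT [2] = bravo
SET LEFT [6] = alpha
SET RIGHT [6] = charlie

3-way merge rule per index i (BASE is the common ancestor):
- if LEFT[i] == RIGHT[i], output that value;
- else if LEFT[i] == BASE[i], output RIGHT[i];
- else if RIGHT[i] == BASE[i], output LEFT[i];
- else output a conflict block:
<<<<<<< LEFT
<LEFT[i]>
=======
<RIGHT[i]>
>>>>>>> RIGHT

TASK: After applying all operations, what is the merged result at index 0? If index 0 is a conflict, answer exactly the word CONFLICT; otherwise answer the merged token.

Answer: echo

Derivation:
Final LEFT:  [echo, foxtrot, bravo, hotel, alpha, hotel, alpha]
Final RIGHT: [echo, alpha, delta, hotel, alpha, hotel, charlie]
i=0: L=echo R=echo -> agree -> echo
i=1: L=foxtrot, R=alpha=BASE -> take LEFT -> foxtrot
i=2: L=bravo, R=delta=BASE -> take LEFT -> bravo
i=3: L=hotel R=hotel -> agree -> hotel
i=4: L=alpha R=alpha -> agree -> alpha
i=5: L=hotel R=hotel -> agree -> hotel
i=6: BASE=hotel L=alpha R=charlie all differ -> CONFLICT
Index 0 -> echo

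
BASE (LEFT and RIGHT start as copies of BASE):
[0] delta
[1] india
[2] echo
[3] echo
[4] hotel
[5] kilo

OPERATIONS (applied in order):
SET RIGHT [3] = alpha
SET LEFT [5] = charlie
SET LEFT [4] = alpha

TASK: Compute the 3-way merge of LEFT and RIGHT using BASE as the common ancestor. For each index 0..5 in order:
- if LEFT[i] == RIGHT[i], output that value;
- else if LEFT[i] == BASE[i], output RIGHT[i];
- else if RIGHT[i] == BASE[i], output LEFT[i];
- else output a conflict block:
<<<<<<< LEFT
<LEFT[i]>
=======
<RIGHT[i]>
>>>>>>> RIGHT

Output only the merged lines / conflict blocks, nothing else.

Answer: delta
india
echo
alpha
alpha
charlie

Derivation:
Final LEFT:  [delta, india, echo, echo, alpha, charlie]
Final RIGHT: [delta, india, echo, alpha, hotel, kilo]
i=0: L=delta R=delta -> agree -> delta
i=1: L=india R=india -> agree -> india
i=2: L=echo R=echo -> agree -> echo
i=3: L=echo=BASE, R=alpha -> take RIGHT -> alpha
i=4: L=alpha, R=hotel=BASE -> take LEFT -> alpha
i=5: L=charlie, R=kilo=BASE -> take LEFT -> charlie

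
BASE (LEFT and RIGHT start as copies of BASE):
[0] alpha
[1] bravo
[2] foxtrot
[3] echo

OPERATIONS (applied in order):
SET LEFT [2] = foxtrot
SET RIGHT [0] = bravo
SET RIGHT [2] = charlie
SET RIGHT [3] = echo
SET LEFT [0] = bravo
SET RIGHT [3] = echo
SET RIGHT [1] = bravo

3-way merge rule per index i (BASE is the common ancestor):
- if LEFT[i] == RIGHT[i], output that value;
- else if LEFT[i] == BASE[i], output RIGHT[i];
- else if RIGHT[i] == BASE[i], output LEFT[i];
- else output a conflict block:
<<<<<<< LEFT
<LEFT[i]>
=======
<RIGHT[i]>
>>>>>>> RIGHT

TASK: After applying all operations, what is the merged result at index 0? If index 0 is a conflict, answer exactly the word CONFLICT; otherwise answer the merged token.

Answer: bravo

Derivation:
Final LEFT:  [bravo, bravo, foxtrot, echo]
Final RIGHT: [bravo, bravo, charlie, echo]
i=0: L=bravo R=bravo -> agree -> bravo
i=1: L=bravo R=bravo -> agree -> bravo
i=2: L=foxtrot=BASE, R=charlie -> take RIGHT -> charlie
i=3: L=echo R=echo -> agree -> echo
Index 0 -> bravo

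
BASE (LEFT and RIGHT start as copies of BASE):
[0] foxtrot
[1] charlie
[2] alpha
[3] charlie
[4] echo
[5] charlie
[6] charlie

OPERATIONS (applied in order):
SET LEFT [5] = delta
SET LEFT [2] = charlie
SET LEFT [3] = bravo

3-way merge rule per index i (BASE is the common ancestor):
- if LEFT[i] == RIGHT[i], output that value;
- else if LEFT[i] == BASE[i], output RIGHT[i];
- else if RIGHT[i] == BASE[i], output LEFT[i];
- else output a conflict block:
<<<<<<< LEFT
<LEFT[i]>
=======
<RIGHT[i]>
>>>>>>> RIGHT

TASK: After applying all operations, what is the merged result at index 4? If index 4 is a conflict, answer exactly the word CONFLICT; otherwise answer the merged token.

Final LEFT:  [foxtrot, charlie, charlie, bravo, echo, delta, charlie]
Final RIGHT: [foxtrot, charlie, alpha, charlie, echo, charlie, charlie]
i=0: L=foxtrot R=foxtrot -> agree -> foxtrot
i=1: L=charlie R=charlie -> agree -> charlie
i=2: L=charlie, R=alpha=BASE -> take LEFT -> charlie
i=3: L=bravo, R=charlie=BASE -> take LEFT -> bravo
i=4: L=echo R=echo -> agree -> echo
i=5: L=delta, R=charlie=BASE -> take LEFT -> delta
i=6: L=charlie R=charlie -> agree -> charlie
Index 4 -> echo

Answer: echo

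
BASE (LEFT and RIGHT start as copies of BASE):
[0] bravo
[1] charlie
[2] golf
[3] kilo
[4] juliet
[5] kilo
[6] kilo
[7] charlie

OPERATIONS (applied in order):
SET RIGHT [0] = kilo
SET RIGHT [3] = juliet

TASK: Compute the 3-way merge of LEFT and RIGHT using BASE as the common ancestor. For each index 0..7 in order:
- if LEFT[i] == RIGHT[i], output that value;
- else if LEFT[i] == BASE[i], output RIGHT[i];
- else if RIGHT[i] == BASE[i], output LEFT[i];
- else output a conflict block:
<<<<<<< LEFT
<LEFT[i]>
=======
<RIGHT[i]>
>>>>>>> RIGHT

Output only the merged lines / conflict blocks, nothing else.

Final LEFT:  [bravo, charlie, golf, kilo, juliet, kilo, kilo, charlie]
Final RIGHT: [kilo, charlie, golf, juliet, juliet, kilo, kilo, charlie]
i=0: L=bravo=BASE, R=kilo -> take RIGHT -> kilo
i=1: L=charlie R=charlie -> agree -> charlie
i=2: L=golf R=golf -> agree -> golf
i=3: L=kilo=BASE, R=juliet -> take RIGHT -> juliet
i=4: L=juliet R=juliet -> agree -> juliet
i=5: L=kilo R=kilo -> agree -> kilo
i=6: L=kilo R=kilo -> agree -> kilo
i=7: L=charlie R=charlie -> agree -> charlie

Answer: kilo
charlie
golf
juliet
juliet
kilo
kilo
charlie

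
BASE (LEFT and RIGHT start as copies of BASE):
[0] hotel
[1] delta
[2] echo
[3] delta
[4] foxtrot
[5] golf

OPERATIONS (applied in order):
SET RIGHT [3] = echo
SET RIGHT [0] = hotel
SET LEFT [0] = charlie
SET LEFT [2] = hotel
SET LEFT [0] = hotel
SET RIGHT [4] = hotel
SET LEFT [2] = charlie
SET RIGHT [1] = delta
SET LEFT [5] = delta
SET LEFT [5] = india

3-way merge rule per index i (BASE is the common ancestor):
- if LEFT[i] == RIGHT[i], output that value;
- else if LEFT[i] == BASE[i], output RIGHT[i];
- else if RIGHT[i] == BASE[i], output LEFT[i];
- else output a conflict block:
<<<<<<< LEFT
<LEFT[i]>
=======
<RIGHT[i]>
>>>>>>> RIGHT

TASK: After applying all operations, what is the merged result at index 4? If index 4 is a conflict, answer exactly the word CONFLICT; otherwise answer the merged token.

Final LEFT:  [hotel, delta, charlie, delta, foxtrot, india]
Final RIGHT: [hotel, delta, echo, echo, hotel, golf]
i=0: L=hotel R=hotel -> agree -> hotel
i=1: L=delta R=delta -> agree -> delta
i=2: L=charlie, R=echo=BASE -> take LEFT -> charlie
i=3: L=delta=BASE, R=echo -> take RIGHT -> echo
i=4: L=foxtrot=BASE, R=hotel -> take RIGHT -> hotel
i=5: L=india, R=golf=BASE -> take LEFT -> india
Index 4 -> hotel

Answer: hotel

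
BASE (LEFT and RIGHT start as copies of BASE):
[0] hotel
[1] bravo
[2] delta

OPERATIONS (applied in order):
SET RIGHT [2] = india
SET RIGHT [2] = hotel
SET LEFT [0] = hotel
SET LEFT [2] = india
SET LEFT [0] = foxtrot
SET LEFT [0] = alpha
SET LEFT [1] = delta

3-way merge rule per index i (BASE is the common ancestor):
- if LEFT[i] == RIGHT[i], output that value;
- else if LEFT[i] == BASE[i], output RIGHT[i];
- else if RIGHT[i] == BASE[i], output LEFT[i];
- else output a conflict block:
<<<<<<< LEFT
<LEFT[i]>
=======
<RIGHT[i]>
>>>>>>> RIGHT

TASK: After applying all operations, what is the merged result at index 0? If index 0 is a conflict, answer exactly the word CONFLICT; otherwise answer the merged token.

Answer: alpha

Derivation:
Final LEFT:  [alpha, delta, india]
Final RIGHT: [hotel, bravo, hotel]
i=0: L=alpha, R=hotel=BASE -> take LEFT -> alpha
i=1: L=delta, R=bravo=BASE -> take LEFT -> delta
i=2: BASE=delta L=india R=hotel all differ -> CONFLICT
Index 0 -> alpha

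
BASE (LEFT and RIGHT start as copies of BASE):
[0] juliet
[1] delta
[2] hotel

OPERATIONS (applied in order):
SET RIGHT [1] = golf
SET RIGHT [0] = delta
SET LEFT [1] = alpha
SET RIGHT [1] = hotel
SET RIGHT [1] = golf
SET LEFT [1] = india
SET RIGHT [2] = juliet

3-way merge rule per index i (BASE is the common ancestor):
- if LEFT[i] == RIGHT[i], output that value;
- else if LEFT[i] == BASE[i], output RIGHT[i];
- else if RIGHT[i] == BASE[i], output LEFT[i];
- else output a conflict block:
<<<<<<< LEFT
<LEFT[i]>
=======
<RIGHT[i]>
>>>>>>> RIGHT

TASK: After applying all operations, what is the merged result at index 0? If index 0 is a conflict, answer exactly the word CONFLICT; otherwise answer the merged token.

Answer: delta

Derivation:
Final LEFT:  [juliet, india, hotel]
Final RIGHT: [delta, golf, juliet]
i=0: L=juliet=BASE, R=delta -> take RIGHT -> delta
i=1: BASE=delta L=india R=golf all differ -> CONFLICT
i=2: L=hotel=BASE, R=juliet -> take RIGHT -> juliet
Index 0 -> delta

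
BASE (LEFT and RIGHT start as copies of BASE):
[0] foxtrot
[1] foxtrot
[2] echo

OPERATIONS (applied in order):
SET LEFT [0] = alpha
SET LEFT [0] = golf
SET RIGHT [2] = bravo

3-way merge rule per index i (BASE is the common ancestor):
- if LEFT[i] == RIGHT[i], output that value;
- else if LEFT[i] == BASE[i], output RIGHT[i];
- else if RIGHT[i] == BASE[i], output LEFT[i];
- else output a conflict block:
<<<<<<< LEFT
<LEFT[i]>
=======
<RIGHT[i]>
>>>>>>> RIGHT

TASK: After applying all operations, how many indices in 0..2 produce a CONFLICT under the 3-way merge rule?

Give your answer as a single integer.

Answer: 0

Derivation:
Final LEFT:  [golf, foxtrot, echo]
Final RIGHT: [foxtrot, foxtrot, bravo]
i=0: L=golf, R=foxtrot=BASE -> take LEFT -> golf
i=1: L=foxtrot R=foxtrot -> agree -> foxtrot
i=2: L=echo=BASE, R=bravo -> take RIGHT -> bravo
Conflict count: 0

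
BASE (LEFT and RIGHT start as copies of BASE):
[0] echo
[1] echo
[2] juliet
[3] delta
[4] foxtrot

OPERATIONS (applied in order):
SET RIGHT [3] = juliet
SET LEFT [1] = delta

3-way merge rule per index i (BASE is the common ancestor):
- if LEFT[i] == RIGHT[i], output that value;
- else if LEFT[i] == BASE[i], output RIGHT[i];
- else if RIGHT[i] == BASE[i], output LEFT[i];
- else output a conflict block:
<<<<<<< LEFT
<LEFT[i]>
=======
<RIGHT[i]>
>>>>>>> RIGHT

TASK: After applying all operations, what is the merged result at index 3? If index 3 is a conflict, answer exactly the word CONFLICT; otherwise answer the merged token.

Answer: juliet

Derivation:
Final LEFT:  [echo, delta, juliet, delta, foxtrot]
Final RIGHT: [echo, echo, juliet, juliet, foxtrot]
i=0: L=echo R=echo -> agree -> echo
i=1: L=delta, R=echo=BASE -> take LEFT -> delta
i=2: L=juliet R=juliet -> agree -> juliet
i=3: L=delta=BASE, R=juliet -> take RIGHT -> juliet
i=4: L=foxtrot R=foxtrot -> agree -> foxtrot
Index 3 -> juliet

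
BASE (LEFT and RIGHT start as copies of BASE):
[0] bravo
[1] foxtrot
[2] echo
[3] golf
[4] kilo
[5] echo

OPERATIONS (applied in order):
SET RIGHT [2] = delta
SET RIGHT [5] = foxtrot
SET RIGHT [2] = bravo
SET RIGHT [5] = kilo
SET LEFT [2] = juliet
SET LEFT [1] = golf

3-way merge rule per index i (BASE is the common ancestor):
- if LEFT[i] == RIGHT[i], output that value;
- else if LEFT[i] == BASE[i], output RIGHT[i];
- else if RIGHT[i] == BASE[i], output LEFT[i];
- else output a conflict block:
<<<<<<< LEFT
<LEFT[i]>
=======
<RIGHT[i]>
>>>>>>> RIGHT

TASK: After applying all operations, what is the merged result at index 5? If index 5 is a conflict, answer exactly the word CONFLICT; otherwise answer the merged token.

Final LEFT:  [bravo, golf, juliet, golf, kilo, echo]
Final RIGHT: [bravo, foxtrot, bravo, golf, kilo, kilo]
i=0: L=bravo R=bravo -> agree -> bravo
i=1: L=golf, R=foxtrot=BASE -> take LEFT -> golf
i=2: BASE=echo L=juliet R=bravo all differ -> CONFLICT
i=3: L=golf R=golf -> agree -> golf
i=4: L=kilo R=kilo -> agree -> kilo
i=5: L=echo=BASE, R=kilo -> take RIGHT -> kilo
Index 5 -> kilo

Answer: kilo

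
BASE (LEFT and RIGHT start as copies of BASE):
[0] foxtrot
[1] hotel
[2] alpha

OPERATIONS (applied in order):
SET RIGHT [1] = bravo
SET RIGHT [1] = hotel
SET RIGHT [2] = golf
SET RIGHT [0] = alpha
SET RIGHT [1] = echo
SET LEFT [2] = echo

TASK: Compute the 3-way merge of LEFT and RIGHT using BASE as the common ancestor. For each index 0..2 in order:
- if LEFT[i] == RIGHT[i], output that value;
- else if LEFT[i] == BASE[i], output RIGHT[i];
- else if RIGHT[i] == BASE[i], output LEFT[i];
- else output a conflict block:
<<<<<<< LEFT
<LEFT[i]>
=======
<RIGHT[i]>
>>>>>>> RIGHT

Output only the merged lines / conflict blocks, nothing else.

Final LEFT:  [foxtrot, hotel, echo]
Final RIGHT: [alpha, echo, golf]
i=0: L=foxtrot=BASE, R=alpha -> take RIGHT -> alpha
i=1: L=hotel=BASE, R=echo -> take RIGHT -> echo
i=2: BASE=alpha L=echo R=golf all differ -> CONFLICT

Answer: alpha
echo
<<<<<<< LEFT
echo
=======
golf
>>>>>>> RIGHT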